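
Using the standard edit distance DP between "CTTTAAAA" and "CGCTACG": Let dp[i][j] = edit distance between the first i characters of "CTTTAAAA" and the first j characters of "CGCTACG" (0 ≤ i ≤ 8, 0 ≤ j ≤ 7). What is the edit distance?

   ''  C  G  C  T  A  C  G
''  0  1  2  3  4  5  6  7
 C  1  0  1  2  3  4  5  6
 T  2  1  1  2  2  3  4  5
 T  3  2  2  2  2  3  4  5
 T  4  3  3  3  2  3  4  5
 A  5  4  4  4  3  2  3  4
 A  6  5  5  5  4  3  3  4
 A  7  6  6  6  5  4  4  4
 A  8  7  7  7  6  5  5  5

5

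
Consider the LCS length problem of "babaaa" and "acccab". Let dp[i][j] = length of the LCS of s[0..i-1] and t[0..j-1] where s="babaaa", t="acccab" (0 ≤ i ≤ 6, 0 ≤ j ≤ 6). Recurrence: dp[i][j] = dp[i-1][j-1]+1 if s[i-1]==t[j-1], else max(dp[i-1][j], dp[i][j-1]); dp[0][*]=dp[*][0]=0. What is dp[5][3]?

   ''  a  c  c  c  a  b
''  0  0  0  0  0  0  0
 b  0  0  0  0  0  0  1
 a  0  1  1  1  1  1  1
 b  0  1  1  1  1  1  2
 a  0  1  1  1  1  2  2
 a  0  1  1  1  1  2  2
 a  0  1  1  1  1  2  2

1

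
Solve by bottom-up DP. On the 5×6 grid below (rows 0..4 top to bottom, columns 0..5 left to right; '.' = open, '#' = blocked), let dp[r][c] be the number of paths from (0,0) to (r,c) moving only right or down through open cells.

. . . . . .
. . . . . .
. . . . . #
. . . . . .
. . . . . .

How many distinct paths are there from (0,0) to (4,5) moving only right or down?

r\c   0   1   2   3   4   5
  0   1   1   1   1   1   1
  1   1   2   3   4   5   6
  2   1   3   6  10  15   0
  3   1   4  10  20  35  35
  4   1   5  15  35  70 105

105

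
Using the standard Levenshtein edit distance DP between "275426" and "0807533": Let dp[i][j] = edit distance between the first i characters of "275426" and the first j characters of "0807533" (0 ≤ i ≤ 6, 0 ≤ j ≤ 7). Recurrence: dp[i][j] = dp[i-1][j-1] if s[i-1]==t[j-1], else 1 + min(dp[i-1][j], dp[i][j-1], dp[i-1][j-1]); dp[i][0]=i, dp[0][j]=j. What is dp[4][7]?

   ''  0  8  0  7  5  3  3
''  0  1  2  3  4  5  6  7
 2  1  1  2  3  4  5  6  7
 7  2  2  2  3  3  4  5  6
 5  3  3  3  3  4  3  4  5
 4  4  4  4  4  4  4  4  5
 2  5  5  5  5  5  5  5  5
 6  6  6  6  6  6  6  6  6

5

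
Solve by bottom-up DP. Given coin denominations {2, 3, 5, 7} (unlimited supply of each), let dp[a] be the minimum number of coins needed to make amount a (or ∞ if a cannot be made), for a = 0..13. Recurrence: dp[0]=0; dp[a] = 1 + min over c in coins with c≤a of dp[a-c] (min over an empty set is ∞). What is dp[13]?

 a  0  1  2  3  4  5  6  7  8  9 10 11 12 13
dp  0  -  1  1  2  1  2  1  2  2  2  3  2  3
(- denotes ∞ / unreachable)

3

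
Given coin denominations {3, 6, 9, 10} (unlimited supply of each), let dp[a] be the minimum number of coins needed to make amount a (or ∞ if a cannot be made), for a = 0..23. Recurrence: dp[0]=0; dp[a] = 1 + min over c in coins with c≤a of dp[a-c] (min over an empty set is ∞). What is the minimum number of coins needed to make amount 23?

3

 a  0  1  2  3  4  5  6  7  8  9 10 11 12 13 14 15 16 17 18 19 20 21 22 23
dp  0  -  -  1  -  -  1  -  -  1  1  -  2  2  -  2  2  -  2  2  2  3  3  3
(- denotes ∞ / unreachable)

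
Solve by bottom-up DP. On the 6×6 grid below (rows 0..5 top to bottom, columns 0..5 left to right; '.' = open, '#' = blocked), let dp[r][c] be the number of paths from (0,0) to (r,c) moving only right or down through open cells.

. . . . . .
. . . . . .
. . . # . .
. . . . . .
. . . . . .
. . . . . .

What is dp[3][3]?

r\c   0   1   2   3   4   5
  0   1   1   1   1   1   1
  1   1   2   3   4   5   6
  2   1   3   6   0   5  11
  3   1   4  10  10  15  26
  4   1   5  15  25  40  66
  5   1   6  21  46  86 152

10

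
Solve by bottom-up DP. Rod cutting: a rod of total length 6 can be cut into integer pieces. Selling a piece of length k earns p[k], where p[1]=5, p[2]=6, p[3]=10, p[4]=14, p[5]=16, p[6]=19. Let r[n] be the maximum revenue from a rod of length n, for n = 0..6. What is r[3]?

   n    0    1    2    3    4    5    6
r[n]    0    5   10   15   20   25   30

15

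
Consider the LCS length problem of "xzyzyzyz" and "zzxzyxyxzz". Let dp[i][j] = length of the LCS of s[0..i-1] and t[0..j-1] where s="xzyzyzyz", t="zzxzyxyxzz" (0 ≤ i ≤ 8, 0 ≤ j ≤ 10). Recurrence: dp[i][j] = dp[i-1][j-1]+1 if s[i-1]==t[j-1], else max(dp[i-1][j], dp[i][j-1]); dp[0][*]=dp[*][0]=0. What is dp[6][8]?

   ''  z  z  x  z  y  x  y  x  z  z
''  0  0  0  0  0  0  0  0  0  0  0
 x  0  0  0  1  1  1  1  1  1  1  1
 z  0  1  1  1  2  2  2  2  2  2  2
 y  0  1  1  1  2  3  3  3  3  3  3
 z  0  1  2  2  2  3  3  3  3  4  4
 y  0  1  2  2  2  3  3  4  4  4  4
 z  0  1  2  2  3  3  3  4  4  5  5
 y  0  1  2  2  3  4  4  4  4  5  5
 z  0  1  2  2  3  4  4  4  4  5  6

4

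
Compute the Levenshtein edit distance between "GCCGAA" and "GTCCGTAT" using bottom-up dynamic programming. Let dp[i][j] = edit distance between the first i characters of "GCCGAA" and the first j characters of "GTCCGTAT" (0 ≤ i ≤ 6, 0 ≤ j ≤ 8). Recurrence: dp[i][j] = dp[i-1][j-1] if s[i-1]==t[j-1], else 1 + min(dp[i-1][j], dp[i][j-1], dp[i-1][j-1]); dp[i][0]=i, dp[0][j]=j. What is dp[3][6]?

3

   ''  G  T  C  C  G  T  A  T
''  0  1  2  3  4  5  6  7  8
 G  1  0  1  2  3  4  5  6  7
 C  2  1  1  1  2  3  4  5  6
 C  3  2  2  1  1  2  3  4  5
 G  4  3  3  2  2  1  2  3  4
 A  5  4  4  3  3  2  2  2  3
 A  6  5  5  4  4  3  3  2  3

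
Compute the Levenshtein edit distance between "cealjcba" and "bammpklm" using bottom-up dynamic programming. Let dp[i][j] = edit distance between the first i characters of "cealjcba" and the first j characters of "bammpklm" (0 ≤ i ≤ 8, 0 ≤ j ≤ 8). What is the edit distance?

8

   ''  b  a  m  m  p  k  l  m
''  0  1  2  3  4  5  6  7  8
 c  1  1  2  3  4  5  6  7  8
 e  2  2  2  3  4  5  6  7  8
 a  3  3  2  3  4  5  6  7  8
 l  4  4  3  3  4  5  6  6  7
 j  5  5  4  4  4  5  6  7  7
 c  6  6  5  5  5  5  6  7  8
 b  7  6  6  6  6  6  6  7  8
 a  8  7  6  7  7  7  7  7  8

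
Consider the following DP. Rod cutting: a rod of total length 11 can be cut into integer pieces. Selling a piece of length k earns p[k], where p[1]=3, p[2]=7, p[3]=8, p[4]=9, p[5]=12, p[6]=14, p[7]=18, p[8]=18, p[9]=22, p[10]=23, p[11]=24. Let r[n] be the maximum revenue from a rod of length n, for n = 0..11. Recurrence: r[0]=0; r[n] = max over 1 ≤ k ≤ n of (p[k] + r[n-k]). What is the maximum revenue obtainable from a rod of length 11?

   n    0    1    2    3    4    5    6    7    8    9   10   11
r[n]    0    3    7   10   14   17   21   24   28   31   35   38

38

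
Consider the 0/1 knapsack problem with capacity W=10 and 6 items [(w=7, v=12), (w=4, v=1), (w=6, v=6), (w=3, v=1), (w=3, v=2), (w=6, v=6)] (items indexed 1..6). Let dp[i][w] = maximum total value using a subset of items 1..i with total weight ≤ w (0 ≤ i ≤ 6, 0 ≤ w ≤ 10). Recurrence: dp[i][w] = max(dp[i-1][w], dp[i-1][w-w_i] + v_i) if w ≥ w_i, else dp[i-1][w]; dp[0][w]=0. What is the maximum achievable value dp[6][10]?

i\w   0   1   2   3   4   5   6   7   8   9  10
  0   0   0   0   0   0   0   0   0   0   0   0
  1   0   0   0   0   0   0   0  12  12  12  12
  2   0   0   0   0   1   1   1  12  12  12  12
  3   0   0   0   0   1   1   6  12  12  12  12
  4   0   0   0   1   1   1   6  12  12  12  13
  5   0   0   0   2   2   2   6  12  12  12  14
  6   0   0   0   2   2   2   6  12  12  12  14

14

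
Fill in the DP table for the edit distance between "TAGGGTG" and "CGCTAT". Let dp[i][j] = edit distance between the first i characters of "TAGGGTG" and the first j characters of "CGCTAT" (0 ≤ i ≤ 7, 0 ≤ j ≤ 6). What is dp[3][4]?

4

   ''  C  G  C  T  A  T
''  0  1  2  3  4  5  6
 T  1  1  2  3  3  4  5
 A  2  2  2  3  4  3  4
 G  3  3  2  3  4  4  4
 G  4  4  3  3  4  5  5
 G  5  5  4  4  4  5  6
 T  6  6  5  5  4  5  5
 G  7  7  6  6  5  5  6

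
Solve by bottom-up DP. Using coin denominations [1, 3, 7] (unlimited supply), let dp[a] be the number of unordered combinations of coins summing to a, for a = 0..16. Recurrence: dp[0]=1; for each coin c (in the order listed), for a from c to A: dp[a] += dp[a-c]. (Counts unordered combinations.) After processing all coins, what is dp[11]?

6

after  coin     0     1     2     3     4     5     6     7     8     9    10    11    12    13    14    15    16
          1     1     1     1     1     1     1     1     1     1     1     1     1     1     1     1     1     1
          3     1     1     1     2     2     2     3     3     3     4     4     4     5     5     5     6     6
          7     1     1     1     2     2     2     3     4     4     5     6     6     7     8     9    10    11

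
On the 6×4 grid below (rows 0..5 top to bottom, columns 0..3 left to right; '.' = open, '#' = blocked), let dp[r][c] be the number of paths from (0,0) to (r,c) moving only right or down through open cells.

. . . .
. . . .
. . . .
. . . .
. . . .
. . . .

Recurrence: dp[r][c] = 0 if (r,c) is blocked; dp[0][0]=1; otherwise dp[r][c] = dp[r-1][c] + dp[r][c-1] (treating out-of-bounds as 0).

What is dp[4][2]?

r\c   0   1   2   3
  0   1   1   1   1
  1   1   2   3   4
  2   1   3   6  10
  3   1   4  10  20
  4   1   5  15  35
  5   1   6  21  56

15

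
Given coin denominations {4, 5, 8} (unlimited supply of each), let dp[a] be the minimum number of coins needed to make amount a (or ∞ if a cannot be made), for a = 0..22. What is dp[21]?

 a  0  1  2  3  4  5  6  7  8  9 10 11 12 13 14 15 16 17 18 19 20 21 22
dp  0  -  -  -  1  1  -  -  1  2  2  -  2  2  3  3  2  3  3  4  3  3  4
(- denotes ∞ / unreachable)

3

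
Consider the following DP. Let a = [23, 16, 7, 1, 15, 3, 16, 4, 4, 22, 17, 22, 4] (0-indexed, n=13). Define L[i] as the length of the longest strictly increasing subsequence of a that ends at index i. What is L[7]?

3

   i    0    1    2    3    4    5    6    7    8    9   10   11   12
a[i]   23   16    7    1   15    3   16    4    4   22   17   22    4
L[i]    1    1    1    1    2    2    3    3    3    4    4    5    3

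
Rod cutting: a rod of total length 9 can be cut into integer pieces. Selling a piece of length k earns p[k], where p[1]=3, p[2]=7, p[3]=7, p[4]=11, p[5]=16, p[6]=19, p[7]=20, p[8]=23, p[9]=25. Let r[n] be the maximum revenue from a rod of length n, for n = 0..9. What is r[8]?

28

   n    0    1    2    3    4    5    6    7    8    9
r[n]    0    3    7   10   14   17   21   24   28   31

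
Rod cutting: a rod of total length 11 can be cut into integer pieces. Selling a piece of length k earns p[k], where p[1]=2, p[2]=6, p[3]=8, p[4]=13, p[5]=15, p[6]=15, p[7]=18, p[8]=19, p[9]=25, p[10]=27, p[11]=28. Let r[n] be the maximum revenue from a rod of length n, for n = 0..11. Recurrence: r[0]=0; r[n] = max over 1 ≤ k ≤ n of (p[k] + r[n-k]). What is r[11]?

34

   n    0    1    2    3    4    5    6    7    8    9   10   11
r[n]    0    2    6    8   13   15   19   21   26   28   32   34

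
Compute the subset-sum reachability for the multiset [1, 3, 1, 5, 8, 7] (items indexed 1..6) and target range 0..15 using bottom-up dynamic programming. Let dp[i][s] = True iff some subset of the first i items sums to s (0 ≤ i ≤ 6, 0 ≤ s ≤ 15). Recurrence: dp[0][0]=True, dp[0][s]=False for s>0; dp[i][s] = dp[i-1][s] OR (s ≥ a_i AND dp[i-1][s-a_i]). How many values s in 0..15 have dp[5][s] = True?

i\s   0   1   2   3   4   5   6   7   8   9  10  11  12  13  14  15
  0   T   F   F   F   F   F   F   F   F   F   F   F   F   F   F   F
  1   T   T   F   F   F   F   F   F   F   F   F   F   F   F   F   F
  2   T   T   F   T   T   F   F   F   F   F   F   F   F   F   F   F
  3   T   T   T   T   T   T   F   F   F   F   F   F   F   F   F   F
  4   T   T   T   T   T   T   T   T   T   T   T   F   F   F   F   F
  5   T   T   T   T   T   T   T   T   T   T   T   T   T   T   T   T
  6   T   T   T   T   T   T   T   T   T   T   T   T   T   T   T   T

16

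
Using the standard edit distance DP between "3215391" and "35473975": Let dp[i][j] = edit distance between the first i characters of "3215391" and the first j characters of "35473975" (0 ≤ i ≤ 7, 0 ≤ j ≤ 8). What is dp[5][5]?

3

   ''  3  5  4  7  3  9  7  5
''  0  1  2  3  4  5  6  7  8
 3  1  0  1  2  3  4  5  6  7
 2  2  1  1  2  3  4  5  6  7
 1  3  2  2  2  3  4  5  6  7
 5  4  3  2  3  3  4  5  6  6
 3  5  4  3  3  4  3  4  5  6
 9  6  5  4  4  4  4  3  4  5
 1  7  6  5  5  5  5  4  4  5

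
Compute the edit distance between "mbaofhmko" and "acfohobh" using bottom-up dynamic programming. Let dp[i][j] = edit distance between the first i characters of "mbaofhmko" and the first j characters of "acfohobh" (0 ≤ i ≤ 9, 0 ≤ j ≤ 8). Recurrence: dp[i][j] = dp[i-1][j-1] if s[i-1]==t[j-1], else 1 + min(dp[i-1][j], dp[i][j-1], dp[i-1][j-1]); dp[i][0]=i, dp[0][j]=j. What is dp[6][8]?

   ''  a  c  f  o  h  o  b  h
''  0  1  2  3  4  5  6  7  8
 m  1  1  2  3  4  5  6  7  8
 b  2  2  2  3  4  5  6  6  7
 a  3  2  3  3  4  5  6  7  7
 o  4  3  3  4  3  4  5  6  7
 f  5  4  4  3  4  4  5  6  7
 h  6  5  5  4  4  4  5  6  6
 m  7  6  6  5  5  5  5  6  7
 k  8  7  7  6  6  6  6  6  7
 o  9  8  8  7  6  7  6  7  7

6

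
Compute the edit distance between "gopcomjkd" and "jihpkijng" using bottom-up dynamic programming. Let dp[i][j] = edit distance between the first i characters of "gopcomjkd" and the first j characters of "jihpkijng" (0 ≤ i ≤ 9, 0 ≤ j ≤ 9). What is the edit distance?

   ''  j  i  h  p  k  i  j  n  g
''  0  1  2  3  4  5  6  7  8  9
 g  1  1  2  3  4  5  6  7  8  8
 o  2  2  2  3  4  5  6  7  8  9
 p  3  3  3  3  3  4  5  6  7  8
 c  4  4  4  4  4  4  5  6  7  8
 o  5  5  5  5  5  5  5  6  7  8
 m  6  6  6  6  6  6  6  6  7  8
 j  7  6  7  7  7  7  7  6  7  8
 k  8  7  7  8  8  7  8  7  7  8
 d  9  8  8  8  9  8  8  8  8  8

8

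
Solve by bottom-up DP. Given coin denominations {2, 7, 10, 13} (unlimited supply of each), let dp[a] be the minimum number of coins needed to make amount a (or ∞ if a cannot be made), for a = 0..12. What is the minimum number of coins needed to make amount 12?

 a  0  1  2  3  4  5  6  7  8  9 10 11 12
dp  0  -  1  -  2  -  3  1  4  2  1  3  2
(- denotes ∞ / unreachable)

2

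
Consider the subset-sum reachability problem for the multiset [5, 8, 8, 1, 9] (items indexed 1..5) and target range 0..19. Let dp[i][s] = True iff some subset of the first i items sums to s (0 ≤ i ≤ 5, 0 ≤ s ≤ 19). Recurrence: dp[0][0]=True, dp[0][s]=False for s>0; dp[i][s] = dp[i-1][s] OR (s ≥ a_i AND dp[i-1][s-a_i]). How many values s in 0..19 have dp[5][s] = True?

13

i\s   0   1   2   3   4   5   6   7   8   9  10  11  12  13  14  15  16  17  18  19
  0   T   F   F   F   F   F   F   F   F   F   F   F   F   F   F   F   F   F   F   F
  1   T   F   F   F   F   T   F   F   F   F   F   F   F   F   F   F   F   F   F   F
  2   T   F   F   F   F   T   F   F   T   F   F   F   F   T   F   F   F   F   F   F
  3   T   F   F   F   F   T   F   F   T   F   F   F   F   T   F   F   T   F   F   F
  4   T   T   F   F   F   T   T   F   T   T   F   F   F   T   T   F   T   T   F   F
  5   T   T   F   F   F   T   T   F   T   T   T   F   F   T   T   T   T   T   T   F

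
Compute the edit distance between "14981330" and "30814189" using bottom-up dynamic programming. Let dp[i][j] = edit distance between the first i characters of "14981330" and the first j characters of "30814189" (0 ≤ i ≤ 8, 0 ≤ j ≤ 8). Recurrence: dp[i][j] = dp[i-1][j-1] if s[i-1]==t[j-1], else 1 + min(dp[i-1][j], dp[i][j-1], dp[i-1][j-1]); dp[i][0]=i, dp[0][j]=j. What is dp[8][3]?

   ''  3  0  8  1  4  1  8  9
''  0  1  2  3  4  5  6  7  8
 1  1  1  2  3  3  4  5  6  7
 4  2  2  2  3  4  3  4  5  6
 9  3  3  3  3  4  4  4  5  5
 8  4  4  4  3  4  5  5  4  5
 1  5  5  5  4  3  4  5  5  5
 3  6  5  6  5  4  4  5  6  6
 3  7  6  6  6  5  5  5  6  7
 0  8  7  6  7  6  6  6  6  7

7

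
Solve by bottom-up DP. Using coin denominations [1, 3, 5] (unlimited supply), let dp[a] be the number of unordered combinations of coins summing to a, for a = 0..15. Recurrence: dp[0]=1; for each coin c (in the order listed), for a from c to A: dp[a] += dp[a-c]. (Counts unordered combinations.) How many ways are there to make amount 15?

after  coin     0     1     2     3     4     5     6     7     8     9    10    11    12    13    14    15
          1     1     1     1     1     1     1     1     1     1     1     1     1     1     1     1     1
          3     1     1     1     2     2     2     3     3     3     4     4     4     5     5     5     6
          5     1     1     1     2     2     3     4     4     5     6     7     8     9    10    11    13

13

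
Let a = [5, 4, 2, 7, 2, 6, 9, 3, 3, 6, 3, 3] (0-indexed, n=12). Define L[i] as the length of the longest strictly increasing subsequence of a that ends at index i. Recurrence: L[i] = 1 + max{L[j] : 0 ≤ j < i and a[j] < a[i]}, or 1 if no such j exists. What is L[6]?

   i    0    1    2    3    4    5    6    7    8    9   10   11
a[i]    5    4    2    7    2    6    9    3    3    6    3    3
L[i]    1    1    1    2    1    2    3    2    2    3    2    2

3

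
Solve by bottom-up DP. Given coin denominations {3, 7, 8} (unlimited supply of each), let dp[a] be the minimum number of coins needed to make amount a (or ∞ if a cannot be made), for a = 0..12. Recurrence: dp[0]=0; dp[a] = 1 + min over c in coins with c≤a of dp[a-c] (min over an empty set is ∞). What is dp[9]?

3

 a  0  1  2  3  4  5  6  7  8  9 10 11 12
dp  0  -  -  1  -  -  2  1  1  3  2  2  4
(- denotes ∞ / unreachable)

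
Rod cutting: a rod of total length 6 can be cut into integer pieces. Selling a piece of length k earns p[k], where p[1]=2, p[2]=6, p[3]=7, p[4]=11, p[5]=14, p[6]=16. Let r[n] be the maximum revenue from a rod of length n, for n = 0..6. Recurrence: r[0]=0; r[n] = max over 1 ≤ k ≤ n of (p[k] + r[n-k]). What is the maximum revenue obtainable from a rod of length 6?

   n    0    1    2    3    4    5    6
r[n]    0    2    6    8   12   14   18

18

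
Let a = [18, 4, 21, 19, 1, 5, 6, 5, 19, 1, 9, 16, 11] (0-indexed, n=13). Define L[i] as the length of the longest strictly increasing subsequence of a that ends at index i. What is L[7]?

2

   i    0    1    2    3    4    5    6    7    8    9   10   11   12
a[i]   18    4   21   19    1    5    6    5   19    1    9   16   11
L[i]    1    1    2    2    1    2    3    2    4    1    4    5    5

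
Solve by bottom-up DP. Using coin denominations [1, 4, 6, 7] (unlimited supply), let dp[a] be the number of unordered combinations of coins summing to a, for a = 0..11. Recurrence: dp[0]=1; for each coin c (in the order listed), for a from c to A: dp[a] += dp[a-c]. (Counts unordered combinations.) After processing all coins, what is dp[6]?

3

after  coin     0     1     2     3     4     5     6     7     8     9    10    11
          1     1     1     1     1     1     1     1     1     1     1     1     1
          4     1     1     1     1     2     2     2     2     3     3     3     3
          6     1     1     1     1     2     2     3     3     4     4     5     5
          7     1     1     1     1     2     2     3     4     5     5     6     7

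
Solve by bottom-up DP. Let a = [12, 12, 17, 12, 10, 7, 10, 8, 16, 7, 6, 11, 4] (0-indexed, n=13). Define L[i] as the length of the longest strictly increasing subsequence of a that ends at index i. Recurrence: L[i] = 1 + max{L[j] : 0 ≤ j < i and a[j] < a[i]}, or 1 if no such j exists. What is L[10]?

1

   i    0    1    2    3    4    5    6    7    8    9   10   11   12
a[i]   12   12   17   12   10    7   10    8   16    7    6   11    4
L[i]    1    1    2    1    1    1    2    2    3    1    1    3    1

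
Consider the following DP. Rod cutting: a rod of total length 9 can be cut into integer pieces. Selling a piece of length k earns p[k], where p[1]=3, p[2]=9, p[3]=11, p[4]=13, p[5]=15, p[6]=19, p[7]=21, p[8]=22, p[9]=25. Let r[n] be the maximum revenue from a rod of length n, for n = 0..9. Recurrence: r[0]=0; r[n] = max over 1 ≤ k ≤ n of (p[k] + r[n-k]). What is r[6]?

   n    0    1    2    3    4    5    6    7    8    9
r[n]    0    3    9   12   18   21   27   30   36   39

27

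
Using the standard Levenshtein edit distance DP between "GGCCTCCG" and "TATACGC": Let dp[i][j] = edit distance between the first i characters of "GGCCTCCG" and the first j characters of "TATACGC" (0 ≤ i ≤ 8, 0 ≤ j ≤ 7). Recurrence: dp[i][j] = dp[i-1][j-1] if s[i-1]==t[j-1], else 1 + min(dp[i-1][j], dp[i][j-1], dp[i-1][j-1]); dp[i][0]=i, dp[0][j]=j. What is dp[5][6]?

   ''  T  A  T  A  C  G  C
''  0  1  2  3  4  5  6  7
 G  1  1  2  3  4  5  5  6
 G  2  2  2  3  4  5  5  6
 C  3  3  3  3  4  4  5  5
 C  4  4  4  4  4  4  5  5
 T  5  4  5  4  5  5  5  6
 C  6  5  5  5  5  5  6  5
 C  7  6  6  6  6  5  6  6
 G  8  7  7  7  7  6  5  6

5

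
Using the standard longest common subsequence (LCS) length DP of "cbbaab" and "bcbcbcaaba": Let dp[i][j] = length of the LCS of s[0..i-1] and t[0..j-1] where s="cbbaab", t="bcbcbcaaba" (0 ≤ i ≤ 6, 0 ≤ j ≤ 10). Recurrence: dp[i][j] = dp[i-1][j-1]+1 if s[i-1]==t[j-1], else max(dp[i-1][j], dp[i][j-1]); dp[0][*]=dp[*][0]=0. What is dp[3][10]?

   ''  b  c  b  c  b  c  a  a  b  a
''  0  0  0  0  0  0  0  0  0  0  0
 c  0  0  1  1  1  1  1  1  1  1  1
 b  0  1  1  2  2  2  2  2  2  2  2
 b  0  1  1  2  2  3  3  3  3  3  3
 a  0  1  1  2  2  3  3  4  4  4  4
 a  0  1  1  2  2  3  3  4  5  5  5
 b  0  1  1  2  2  3  3  4  5  6  6

3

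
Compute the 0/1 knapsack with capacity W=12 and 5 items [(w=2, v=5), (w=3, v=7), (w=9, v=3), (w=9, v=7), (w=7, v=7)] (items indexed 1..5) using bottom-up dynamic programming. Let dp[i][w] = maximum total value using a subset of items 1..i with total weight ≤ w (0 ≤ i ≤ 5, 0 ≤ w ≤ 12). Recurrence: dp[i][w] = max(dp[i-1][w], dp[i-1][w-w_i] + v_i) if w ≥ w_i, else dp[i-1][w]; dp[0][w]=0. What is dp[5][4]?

7

i\w   0   1   2   3   4   5   6   7   8   9  10  11  12
  0   0   0   0   0   0   0   0   0   0   0   0   0   0
  1   0   0   5   5   5   5   5   5   5   5   5   5   5
  2   0   0   5   7   7  12  12  12  12  12  12  12  12
  3   0   0   5   7   7  12  12  12  12  12  12  12  12
  4   0   0   5   7   7  12  12  12  12  12  12  12  14
  5   0   0   5   7   7  12  12  12  12  12  14  14  19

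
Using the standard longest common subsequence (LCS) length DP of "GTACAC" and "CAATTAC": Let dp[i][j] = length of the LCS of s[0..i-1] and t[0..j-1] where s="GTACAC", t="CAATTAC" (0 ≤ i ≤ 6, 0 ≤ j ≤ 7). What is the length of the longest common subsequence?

3

   ''  C  A  A  T  T  A  C
''  0  0  0  0  0  0  0  0
 G  0  0  0  0  0  0  0  0
 T  0  0  0  0  1  1  1  1
 A  0  0  1  1  1  1  2  2
 C  0  1  1  1  1  1  2  3
 A  0  1  2  2  2  2  2  3
 C  0  1  2  2  2  2  2  3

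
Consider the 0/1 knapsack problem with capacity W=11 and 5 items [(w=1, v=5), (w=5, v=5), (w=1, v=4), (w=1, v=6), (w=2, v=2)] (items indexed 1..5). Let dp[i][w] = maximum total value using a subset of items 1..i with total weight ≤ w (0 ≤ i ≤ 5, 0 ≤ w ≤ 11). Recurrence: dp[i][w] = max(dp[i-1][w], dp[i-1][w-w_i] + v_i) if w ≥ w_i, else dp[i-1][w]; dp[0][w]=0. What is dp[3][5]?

i\w   0   1   2   3   4   5   6   7   8   9  10  11
  0   0   0   0   0   0   0   0   0   0   0   0   0
  1   0   5   5   5   5   5   5   5   5   5   5   5
  2   0   5   5   5   5   5  10  10  10  10  10  10
  3   0   5   9   9   9   9  10  14  14  14  14  14
  4   0   6  11  15  15  15  15  16  20  20  20  20
  5   0   6  11  15  15  17  17  17  20  20  22  22

9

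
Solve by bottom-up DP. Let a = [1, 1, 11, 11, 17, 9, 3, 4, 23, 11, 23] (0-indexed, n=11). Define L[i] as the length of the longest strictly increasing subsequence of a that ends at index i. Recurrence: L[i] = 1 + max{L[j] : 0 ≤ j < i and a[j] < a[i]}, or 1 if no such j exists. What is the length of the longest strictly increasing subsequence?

   i    0    1    2    3    4    5    6    7    8    9   10
a[i]    1    1   11   11   17    9    3    4   23   11   23
L[i]    1    1    2    2    3    2    2    3    4    4    5

5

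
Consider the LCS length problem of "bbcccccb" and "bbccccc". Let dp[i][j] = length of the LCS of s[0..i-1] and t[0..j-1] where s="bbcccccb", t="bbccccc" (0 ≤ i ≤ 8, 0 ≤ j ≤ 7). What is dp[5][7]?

5

   ''  b  b  c  c  c  c  c
''  0  0  0  0  0  0  0  0
 b  0  1  1  1  1  1  1  1
 b  0  1  2  2  2  2  2  2
 c  0  1  2  3  3  3  3  3
 c  0  1  2  3  4  4  4  4
 c  0  1  2  3  4  5  5  5
 c  0  1  2  3  4  5  6  6
 c  0  1  2  3  4  5  6  7
 b  0  1  2  3  4  5  6  7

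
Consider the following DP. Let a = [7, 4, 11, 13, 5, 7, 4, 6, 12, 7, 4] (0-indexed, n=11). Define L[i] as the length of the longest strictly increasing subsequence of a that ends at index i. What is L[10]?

1

   i    0    1    2    3    4    5    6    7    8    9   10
a[i]    7    4   11   13    5    7    4    6   12    7    4
L[i]    1    1    2    3    2    3    1    3    4    4    1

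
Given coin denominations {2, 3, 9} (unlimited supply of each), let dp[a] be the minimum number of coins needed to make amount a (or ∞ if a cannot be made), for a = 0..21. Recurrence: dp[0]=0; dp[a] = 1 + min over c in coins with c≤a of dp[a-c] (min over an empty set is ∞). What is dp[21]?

3

 a  0  1  2  3  4  5  6  7  8  9 10 11 12 13 14 15 16 17 18 19 20 21
dp  0  -  1  1  2  2  2  3  3  1  4  2  2  3  3  3  4  4  2  5  3  3
(- denotes ∞ / unreachable)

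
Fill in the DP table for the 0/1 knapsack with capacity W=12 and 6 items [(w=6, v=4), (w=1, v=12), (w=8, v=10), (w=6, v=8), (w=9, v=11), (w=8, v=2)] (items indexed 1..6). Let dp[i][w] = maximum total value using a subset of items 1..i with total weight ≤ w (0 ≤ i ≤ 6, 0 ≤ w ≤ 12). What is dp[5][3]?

12

i\w   0   1   2   3   4   5   6   7   8   9  10  11  12
  0   0   0   0   0   0   0   0   0   0   0   0   0   0
  1   0   0   0   0   0   0   4   4   4   4   4   4   4
  2   0  12  12  12  12  12  12  16  16  16  16  16  16
  3   0  12  12  12  12  12  12  16  16  22  22  22  22
  4   0  12  12  12  12  12  12  20  20  22  22  22  22
  5   0  12  12  12  12  12  12  20  20  22  23  23  23
  6   0  12  12  12  12  12  12  20  20  22  23  23  23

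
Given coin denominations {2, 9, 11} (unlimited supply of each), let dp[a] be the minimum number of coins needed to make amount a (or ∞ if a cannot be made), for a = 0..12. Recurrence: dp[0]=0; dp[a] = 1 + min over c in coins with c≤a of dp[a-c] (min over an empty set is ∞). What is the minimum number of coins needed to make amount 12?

 a  0  1  2  3  4  5  6  7  8  9 10 11 12
dp  0  -  1  -  2  -  3  -  4  1  5  1  6
(- denotes ∞ / unreachable)

6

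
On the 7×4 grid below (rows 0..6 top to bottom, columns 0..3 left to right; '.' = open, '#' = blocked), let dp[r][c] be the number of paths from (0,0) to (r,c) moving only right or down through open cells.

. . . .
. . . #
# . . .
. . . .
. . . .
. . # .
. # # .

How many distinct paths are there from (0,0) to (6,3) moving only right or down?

21

r\c   0   1   2   3
  0   1   1   1   1
  1   1   2   3   0
  2   0   2   5   5
  3   0   2   7  12
  4   0   2   9  21
  5   0   2   0  21
  6   0   0   0  21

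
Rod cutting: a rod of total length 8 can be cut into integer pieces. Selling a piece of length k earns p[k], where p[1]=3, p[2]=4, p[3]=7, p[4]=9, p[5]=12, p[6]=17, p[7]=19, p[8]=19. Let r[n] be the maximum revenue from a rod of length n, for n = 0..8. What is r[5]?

   n    0    1    2    3    4    5    6    7    8
r[n]    0    3    6    9   12   15   18   21   24

15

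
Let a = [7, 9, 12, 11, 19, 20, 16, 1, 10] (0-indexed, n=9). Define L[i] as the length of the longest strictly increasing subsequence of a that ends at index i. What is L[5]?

5

   i    0    1    2    3    4    5    6    7    8
a[i]    7    9   12   11   19   20   16    1   10
L[i]    1    2    3    3    4    5    4    1    3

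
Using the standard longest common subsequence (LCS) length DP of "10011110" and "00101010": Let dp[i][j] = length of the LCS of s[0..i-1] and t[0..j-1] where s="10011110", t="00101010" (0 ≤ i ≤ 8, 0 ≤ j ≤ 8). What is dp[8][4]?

4

   ''  0  0  1  0  1  0  1  0
''  0  0  0  0  0  0  0  0  0
 1  0  0  0  1  1  1  1  1  1
 0  0  1  1  1  2  2  2  2  2
 0  0  1  2  2  2  2  3  3  3
 1  0  1  2  3  3  3  3  4  4
 1  0  1  2  3  3  4  4  4  4
 1  0  1  2  3  3  4  4  5  5
 1  0  1  2  3  3  4  4  5  5
 0  0  1  2  3  4  4  5  5  6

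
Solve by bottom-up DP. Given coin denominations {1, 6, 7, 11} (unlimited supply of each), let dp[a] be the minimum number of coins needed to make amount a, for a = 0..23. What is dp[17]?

2

 a  0  1  2  3  4  5  6  7  8  9 10 11 12 13 14 15 16 17 18 19 20 21 22 23
dp  0  1  2  3  4  5  1  1  2  3  4  1  2  2  2  3  4  2  2  3  3  3  2  3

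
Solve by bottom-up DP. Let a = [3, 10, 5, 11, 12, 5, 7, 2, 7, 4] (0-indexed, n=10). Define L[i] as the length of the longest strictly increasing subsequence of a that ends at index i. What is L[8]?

3

   i    0    1    2    3    4    5    6    7    8    9
a[i]    3   10    5   11   12    5    7    2    7    4
L[i]    1    2    2    3    4    2    3    1    3    2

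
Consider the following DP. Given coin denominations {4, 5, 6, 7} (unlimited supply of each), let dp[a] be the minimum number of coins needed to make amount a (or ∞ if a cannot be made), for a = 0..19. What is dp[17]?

3

 a  0  1  2  3  4  5  6  7  8  9 10 11 12 13 14 15 16 17 18 19
dp  0  -  -  -  1  1  1  1  2  2  2  2  2  2  2  3  3  3  3  3
(- denotes ∞ / unreachable)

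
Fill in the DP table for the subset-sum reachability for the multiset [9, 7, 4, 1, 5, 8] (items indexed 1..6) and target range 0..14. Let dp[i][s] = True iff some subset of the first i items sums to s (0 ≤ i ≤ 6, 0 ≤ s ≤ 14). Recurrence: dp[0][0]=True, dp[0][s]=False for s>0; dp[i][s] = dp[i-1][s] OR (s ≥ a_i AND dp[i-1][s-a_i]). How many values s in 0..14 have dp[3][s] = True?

6

i\s   0   1   2   3   4   5   6   7   8   9  10  11  12  13  14
  0   T   F   F   F   F   F   F   F   F   F   F   F   F   F   F
  1   T   F   F   F   F   F   F   F   F   T   F   F   F   F   F
  2   T   F   F   F   F   F   F   T   F   T   F   F   F   F   F
  3   T   F   F   F   T   F   F   T   F   T   F   T   F   T   F
  4   T   T   F   F   T   T   F   T   T   T   T   T   T   T   T
  5   T   T   F   F   T   T   T   T   T   T   T   T   T   T   T
  6   T   T   F   F   T   T   T   T   T   T   T   T   T   T   T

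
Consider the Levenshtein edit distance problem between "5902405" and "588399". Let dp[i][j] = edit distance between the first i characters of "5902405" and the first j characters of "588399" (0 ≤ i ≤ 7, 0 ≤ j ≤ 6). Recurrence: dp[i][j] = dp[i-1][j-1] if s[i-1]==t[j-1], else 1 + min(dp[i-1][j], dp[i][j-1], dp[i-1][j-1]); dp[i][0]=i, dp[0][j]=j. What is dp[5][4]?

   ''  5  8  8  3  9  9
''  0  1  2  3  4  5  6
 5  1  0  1  2  3  4  5
 9  2  1  1  2  3  3  4
 0  3  2  2  2  3  4  4
 2  4  3  3  3  3  4  5
 4  5  4  4  4  4  4  5
 0  6  5  5  5  5  5  5
 5  7  6  6  6  6  6  6

4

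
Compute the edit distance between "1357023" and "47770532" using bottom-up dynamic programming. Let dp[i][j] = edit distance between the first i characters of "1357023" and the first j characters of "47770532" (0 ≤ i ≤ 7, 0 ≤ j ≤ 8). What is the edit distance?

5

   ''  4  7  7  7  0  5  3  2
''  0  1  2  3  4  5  6  7  8
 1  1  1  2  3  4  5  6  7  8
 3  2  2  2  3  4  5  6  6  7
 5  3  3  3  3  4  5  5  6  7
 7  4  4  3  3  3  4  5  6  7
 0  5  5  4  4  4  3  4  5  6
 2  6  6  5  5  5  4  4  5  5
 3  7  7  6  6  6  5  5  4  5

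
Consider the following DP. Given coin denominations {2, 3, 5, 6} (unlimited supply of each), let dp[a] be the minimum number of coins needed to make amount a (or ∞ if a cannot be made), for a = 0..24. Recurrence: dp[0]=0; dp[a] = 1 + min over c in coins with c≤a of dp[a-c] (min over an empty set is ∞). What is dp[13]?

3

 a  0  1  2  3  4  5  6  7  8  9 10 11 12 13 14 15 16 17 18 19 20 21 22 23 24
dp  0  -  1  1  2  1  1  2  2  2  2  2  2  3  3  3  3  3  3  4  4  4  4  4  4
(- denotes ∞ / unreachable)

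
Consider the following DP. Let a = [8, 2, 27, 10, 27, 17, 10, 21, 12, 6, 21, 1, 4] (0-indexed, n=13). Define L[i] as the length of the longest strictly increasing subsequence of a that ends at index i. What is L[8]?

3

   i    0    1    2    3    4    5    6    7    8    9   10   11   12
a[i]    8    2   27   10   27   17   10   21   12    6   21    1    4
L[i]    1    1    2    2    3    3    2    4    3    2    4    1    2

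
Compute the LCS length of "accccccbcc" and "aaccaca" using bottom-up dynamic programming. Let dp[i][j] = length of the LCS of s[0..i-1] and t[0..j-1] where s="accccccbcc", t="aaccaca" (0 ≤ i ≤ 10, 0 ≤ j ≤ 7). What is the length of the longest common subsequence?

   ''  a  a  c  c  a  c  a
''  0  0  0  0  0  0  0  0
 a  0  1  1  1  1  1  1  1
 c  0  1  1  2  2  2  2  2
 c  0  1  1  2  3  3  3  3
 c  0  1  1  2  3  3  4  4
 c  0  1  1  2  3  3  4  4
 c  0  1  1  2  3  3  4  4
 c  0  1  1  2  3  3  4  4
 b  0  1  1  2  3  3  4  4
 c  0  1  1  2  3  3  4  4
 c  0  1  1  2  3  3  4  4

4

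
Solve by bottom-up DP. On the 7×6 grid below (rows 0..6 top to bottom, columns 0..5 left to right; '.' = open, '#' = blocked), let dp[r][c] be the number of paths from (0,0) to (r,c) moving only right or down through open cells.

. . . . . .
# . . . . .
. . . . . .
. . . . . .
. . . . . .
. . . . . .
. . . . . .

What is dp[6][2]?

7

r\c   0   1   2   3   4   5
  0   1   1   1   1   1   1
  1   0   1   2   3   4   5
  2   0   1   3   6  10  15
  3   0   1   4  10  20  35
  4   0   1   5  15  35  70
  5   0   1   6  21  56 126
  6   0   1   7  28  84 210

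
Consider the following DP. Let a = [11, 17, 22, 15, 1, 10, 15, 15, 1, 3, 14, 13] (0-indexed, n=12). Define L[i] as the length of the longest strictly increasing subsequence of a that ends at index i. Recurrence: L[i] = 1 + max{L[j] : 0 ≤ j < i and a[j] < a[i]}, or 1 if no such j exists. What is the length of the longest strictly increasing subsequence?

3

   i    0    1    2    3    4    5    6    7    8    9   10   11
a[i]   11   17   22   15    1   10   15   15    1    3   14   13
L[i]    1    2    3    2    1    2    3    3    1    2    3    3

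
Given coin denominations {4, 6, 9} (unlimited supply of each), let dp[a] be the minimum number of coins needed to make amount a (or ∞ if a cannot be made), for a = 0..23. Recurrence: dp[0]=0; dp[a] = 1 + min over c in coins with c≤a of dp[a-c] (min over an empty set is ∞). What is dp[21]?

3

 a  0  1  2  3  4  5  6  7  8  9 10 11 12 13 14 15 16 17 18 19 20 21 22 23
dp  0  -  -  -  1  -  1  -  2  1  2  -  2  2  3  2  3  3  2  3  4  3  3  4
(- denotes ∞ / unreachable)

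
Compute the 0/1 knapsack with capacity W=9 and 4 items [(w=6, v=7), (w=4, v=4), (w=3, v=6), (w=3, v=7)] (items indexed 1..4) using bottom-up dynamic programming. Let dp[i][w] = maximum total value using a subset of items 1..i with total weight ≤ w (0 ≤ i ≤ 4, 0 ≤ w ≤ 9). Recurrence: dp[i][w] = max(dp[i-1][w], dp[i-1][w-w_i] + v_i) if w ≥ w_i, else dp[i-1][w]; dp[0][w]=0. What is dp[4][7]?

i\w   0   1   2   3   4   5   6   7   8   9
  0   0   0   0   0   0   0   0   0   0   0
  1   0   0   0   0   0   0   7   7   7   7
  2   0   0   0   0   4   4   7   7   7   7
  3   0   0   0   6   6   6   7  10  10  13
  4   0   0   0   7   7   7  13  13  13  14

13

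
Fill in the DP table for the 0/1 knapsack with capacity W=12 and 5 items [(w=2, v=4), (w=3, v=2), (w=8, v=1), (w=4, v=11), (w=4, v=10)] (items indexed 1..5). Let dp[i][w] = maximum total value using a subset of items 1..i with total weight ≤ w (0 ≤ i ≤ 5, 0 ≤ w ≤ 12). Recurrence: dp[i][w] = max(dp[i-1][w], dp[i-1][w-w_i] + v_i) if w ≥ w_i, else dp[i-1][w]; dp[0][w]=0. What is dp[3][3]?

i\w   0   1   2   3   4   5   6   7   8   9  10  11  12
  0   0   0   0   0   0   0   0   0   0   0   0   0   0
  1   0   0   4   4   4   4   4   4   4   4   4   4   4
  2   0   0   4   4   4   6   6   6   6   6   6   6   6
  3   0   0   4   4   4   6   6   6   6   6   6   6   6
  4   0   0   4   4  11  11  15  15  15  17  17  17  17
  5   0   0   4   4  11  11  15  15  21  21  25  25  25

4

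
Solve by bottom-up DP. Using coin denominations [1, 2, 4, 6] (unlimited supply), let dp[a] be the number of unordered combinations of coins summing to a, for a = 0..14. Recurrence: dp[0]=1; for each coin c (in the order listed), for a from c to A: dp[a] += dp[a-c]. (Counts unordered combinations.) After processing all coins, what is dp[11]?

after  coin     0     1     2     3     4     5     6     7     8     9    10    11    12    13    14
          1     1     1     1     1     1     1     1     1     1     1     1     1     1     1     1
          2     1     1     2     2     3     3     4     4     5     5     6     6     7     7     8
          4     1     1     2     2     4     4     6     6     9     9    12    12    16    16    20
          6     1     1     2     2     4     4     7     7    11    11    16    16    23    23    31

16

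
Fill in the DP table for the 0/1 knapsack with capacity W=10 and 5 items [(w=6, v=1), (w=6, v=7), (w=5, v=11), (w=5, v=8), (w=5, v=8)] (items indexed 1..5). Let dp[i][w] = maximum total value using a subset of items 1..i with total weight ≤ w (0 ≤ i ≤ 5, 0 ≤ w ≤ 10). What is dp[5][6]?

11

i\w   0   1   2   3   4   5   6   7   8   9  10
  0   0   0   0   0   0   0   0   0   0   0   0
  1   0   0   0   0   0   0   1   1   1   1   1
  2   0   0   0   0   0   0   7   7   7   7   7
  3   0   0   0   0   0  11  11  11  11  11  11
  4   0   0   0   0   0  11  11  11  11  11  19
  5   0   0   0   0   0  11  11  11  11  11  19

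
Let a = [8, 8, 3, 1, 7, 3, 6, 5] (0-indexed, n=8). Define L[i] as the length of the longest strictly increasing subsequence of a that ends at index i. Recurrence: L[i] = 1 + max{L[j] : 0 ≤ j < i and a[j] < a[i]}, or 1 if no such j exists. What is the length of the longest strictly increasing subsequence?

3

   i    0    1    2    3    4    5    6    7
a[i]    8    8    3    1    7    3    6    5
L[i]    1    1    1    1    2    2    3    3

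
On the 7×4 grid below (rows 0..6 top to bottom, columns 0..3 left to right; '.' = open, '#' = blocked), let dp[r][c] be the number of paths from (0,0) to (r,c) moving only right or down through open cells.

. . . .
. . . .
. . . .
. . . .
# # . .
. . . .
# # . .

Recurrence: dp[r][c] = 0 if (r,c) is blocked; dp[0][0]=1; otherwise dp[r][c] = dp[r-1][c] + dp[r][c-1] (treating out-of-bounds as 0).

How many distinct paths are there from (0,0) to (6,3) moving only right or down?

r\c   0   1   2   3
  0   1   1   1   1
  1   1   2   3   4
  2   1   3   6  10
  3   1   4  10  20
  4   0   0  10  30
  5   0   0  10  40
  6   0   0  10  50

50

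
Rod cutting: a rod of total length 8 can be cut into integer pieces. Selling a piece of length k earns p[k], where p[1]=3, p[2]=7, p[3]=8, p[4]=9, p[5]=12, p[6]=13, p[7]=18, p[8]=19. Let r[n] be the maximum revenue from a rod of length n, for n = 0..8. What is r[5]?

   n    0    1    2    3    4    5    6    7    8
r[n]    0    3    7   10   14   17   21   24   28

17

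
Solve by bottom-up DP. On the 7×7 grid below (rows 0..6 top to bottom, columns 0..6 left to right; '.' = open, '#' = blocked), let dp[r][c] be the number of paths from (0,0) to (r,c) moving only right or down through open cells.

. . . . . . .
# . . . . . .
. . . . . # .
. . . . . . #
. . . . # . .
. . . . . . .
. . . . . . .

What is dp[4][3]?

r\c   0   1   2   3   4   5   6
  0   1   1   1   1   1   1   1
  1   0   1   2   3   4   5   6
  2   0   1   3   6  10   0   6
  3   0   1   4  10  20  20   0
  4   0   1   5  15   0  20  20
  5   0   1   6  21  21  41  61
  6   0   1   7  28  49  90 151

15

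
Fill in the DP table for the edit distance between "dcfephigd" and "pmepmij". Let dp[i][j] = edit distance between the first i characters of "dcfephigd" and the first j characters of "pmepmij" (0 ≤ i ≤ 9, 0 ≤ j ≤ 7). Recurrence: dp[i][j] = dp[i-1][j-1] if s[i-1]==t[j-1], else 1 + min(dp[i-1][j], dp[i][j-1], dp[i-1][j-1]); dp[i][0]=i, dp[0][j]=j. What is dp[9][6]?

6

   ''  p  m  e  p  m  i  j
''  0  1  2  3  4  5  6  7
 d  1  1  2  3  4  5  6  7
 c  2  2  2  3  4  5  6  7
 f  3  3  3  3  4  5  6  7
 e  4  4  4  3  4  5  6  7
 p  5  4  5  4  3  4  5  6
 h  6  5  5  5  4  4  5  6
 i  7  6  6  6  5  5  4  5
 g  8  7  7  7  6  6  5  5
 d  9  8  8  8  7  7  6  6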